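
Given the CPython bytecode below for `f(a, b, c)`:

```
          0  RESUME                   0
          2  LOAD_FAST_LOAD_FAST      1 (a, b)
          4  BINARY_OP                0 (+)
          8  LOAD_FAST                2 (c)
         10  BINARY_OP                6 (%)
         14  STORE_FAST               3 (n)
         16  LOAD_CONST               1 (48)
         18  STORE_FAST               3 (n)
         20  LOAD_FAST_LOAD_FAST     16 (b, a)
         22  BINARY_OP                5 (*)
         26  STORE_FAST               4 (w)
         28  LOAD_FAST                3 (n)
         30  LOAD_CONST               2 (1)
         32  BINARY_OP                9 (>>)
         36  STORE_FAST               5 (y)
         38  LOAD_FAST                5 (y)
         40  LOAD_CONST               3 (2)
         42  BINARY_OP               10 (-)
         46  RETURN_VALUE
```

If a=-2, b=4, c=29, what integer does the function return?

LOAD_FAST_LOAD_FAST a,b → push -2,4. Stack: [-2, 4]
BINARY_OP + → -2 + 4 = 2. Stack: [2]
LOAD_FAST c → push 29. Stack: [2, 29]
BINARY_OP % → 2 % 29 = 2. Stack: [2]
STORE_FAST n → n=2. Stack: []
LOAD_CONST → push 48. Stack: [48]
STORE_FAST n → n=48. Stack: []
LOAD_FAST_LOAD_FAST b,a → push 4,-2. Stack: [4, -2]
BINARY_OP * → 4 * -2 = -8. Stack: [-8]
STORE_FAST w → w=-8. Stack: []
LOAD_FAST n → push 48. Stack: [48]
LOAD_CONST → push 1. Stack: [48, 1]
BINARY_OP >> → 48 >> 1 = 24. Stack: [24]
STORE_FAST y → y=24. Stack: []
LOAD_FAST y → push 24. Stack: [24]
LOAD_CONST → push 2. Stack: [24, 2]
BINARY_OP - → 24 - 2 = 22. Stack: [22]
RETURN_VALUE → return 22.

22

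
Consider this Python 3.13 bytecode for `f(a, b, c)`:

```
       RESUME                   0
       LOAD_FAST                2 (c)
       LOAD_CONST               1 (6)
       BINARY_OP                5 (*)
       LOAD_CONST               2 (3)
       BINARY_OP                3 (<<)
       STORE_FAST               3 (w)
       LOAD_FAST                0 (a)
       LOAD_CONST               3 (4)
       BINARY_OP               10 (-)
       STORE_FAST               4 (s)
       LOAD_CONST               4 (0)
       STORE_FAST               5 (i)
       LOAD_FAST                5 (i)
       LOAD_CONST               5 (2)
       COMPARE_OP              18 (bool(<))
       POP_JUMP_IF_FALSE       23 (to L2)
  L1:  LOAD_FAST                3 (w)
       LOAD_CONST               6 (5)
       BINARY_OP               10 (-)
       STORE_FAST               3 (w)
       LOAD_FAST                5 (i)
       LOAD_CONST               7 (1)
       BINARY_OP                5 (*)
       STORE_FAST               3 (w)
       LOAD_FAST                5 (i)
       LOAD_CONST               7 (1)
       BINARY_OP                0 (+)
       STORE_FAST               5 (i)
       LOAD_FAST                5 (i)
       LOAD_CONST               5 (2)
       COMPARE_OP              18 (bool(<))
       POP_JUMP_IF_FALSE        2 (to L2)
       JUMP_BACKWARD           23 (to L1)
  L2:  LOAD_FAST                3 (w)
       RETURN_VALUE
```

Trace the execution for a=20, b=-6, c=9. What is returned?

1

LOAD_FAST c → push 9. Stack: [9]
LOAD_CONST → push 6. Stack: [9, 6]
BINARY_OP * → 9 * 6 = 54. Stack: [54]
LOAD_CONST → push 3. Stack: [54, 3]
BINARY_OP << → 54 << 3 = 432. Stack: [432]
STORE_FAST w → w=432. Stack: []
LOAD_FAST a → push 20. Stack: [20]
LOAD_CONST → push 4. Stack: [20, 4]
BINARY_OP - → 20 - 4 = 16. Stack: [16]
STORE_FAST s → s=16. Stack: []
LOAD_CONST → push 0. Stack: [0]
STORE_FAST i → i=0. Stack: []
LOAD_FAST i → push 0. Stack: [0]
LOAD_CONST → push 2. Stack: [0, 2]
COMPARE_OP bool(<) → 0 vs 2 = True. Stack: [True]
POP_JUMP_IF_FALSE → pop True; no jump. Stack: []
LOAD_FAST w → push 432. Stack: [432]
LOAD_CONST → push 5. Stack: [432, 5]
BINARY_OP - → 432 - 5 = 427. Stack: [427]
STORE_FAST w → w=427. Stack: []
LOAD_FAST i → push 0. Stack: [0]
LOAD_CONST → push 1. Stack: [0, 1]
BINARY_OP * → 0 * 1 = 0. Stack: [0]
STORE_FAST w → w=0. Stack: []
LOAD_FAST i → push 0. Stack: [0]
LOAD_CONST → push 1. Stack: [0, 1]
BINARY_OP + → 0 + 1 = 1. Stack: [1]
STORE_FAST i → i=1. Stack: []
LOAD_FAST i → push 1. Stack: [1]
LOAD_CONST → push 2. Stack: [1, 2]
COMPARE_OP bool(<) → 1 vs 2 = True. Stack: [True]
POP_JUMP_IF_FALSE → pop True; no jump. Stack: []
LOAD_FAST w → push 0. Stack: [0]
LOAD_CONST → push 5. Stack: [0, 5]
BINARY_OP - → 0 - 5 = -5. Stack: [-5]
STORE_FAST w → w=-5. Stack: []
LOAD_FAST i → push 1. Stack: [1]
LOAD_CONST → push 1. Stack: [1, 1]
BINARY_OP * → 1 * 1 = 1. Stack: [1]
STORE_FAST w → w=1. Stack: []
LOAD_FAST i → push 1. Stack: [1]
LOAD_CONST → push 1. Stack: [1, 1]
BINARY_OP + → 1 + 1 = 2. Stack: [2]
STORE_FAST i → i=2. Stack: []
LOAD_FAST i → push 2. Stack: [2]
LOAD_CONST → push 2. Stack: [2, 2]
COMPARE_OP bool(<) → 2 vs 2 = False. Stack: [False]
POP_JUMP_IF_FALSE → pop False; jump. Stack: []
LOAD_FAST w → push 1. Stack: [1]
RETURN_VALUE → return 1.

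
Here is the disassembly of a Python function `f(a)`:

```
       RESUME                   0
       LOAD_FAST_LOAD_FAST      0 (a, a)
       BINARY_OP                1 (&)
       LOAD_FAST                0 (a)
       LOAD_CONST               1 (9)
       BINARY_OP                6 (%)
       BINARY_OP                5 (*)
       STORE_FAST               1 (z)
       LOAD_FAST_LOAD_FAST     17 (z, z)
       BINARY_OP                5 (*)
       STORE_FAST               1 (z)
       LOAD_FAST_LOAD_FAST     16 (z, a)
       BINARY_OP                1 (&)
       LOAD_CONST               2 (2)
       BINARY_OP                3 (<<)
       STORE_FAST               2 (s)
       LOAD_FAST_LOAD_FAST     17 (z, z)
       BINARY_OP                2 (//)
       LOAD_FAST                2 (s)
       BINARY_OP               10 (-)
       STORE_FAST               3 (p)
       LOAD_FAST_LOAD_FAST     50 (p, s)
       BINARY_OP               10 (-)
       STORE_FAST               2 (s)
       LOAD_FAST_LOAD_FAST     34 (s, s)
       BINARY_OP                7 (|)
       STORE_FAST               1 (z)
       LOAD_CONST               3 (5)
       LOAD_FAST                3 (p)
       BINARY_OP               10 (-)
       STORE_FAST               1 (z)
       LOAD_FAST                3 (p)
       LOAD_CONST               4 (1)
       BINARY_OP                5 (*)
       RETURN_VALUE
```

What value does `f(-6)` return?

LOAD_FAST_LOAD_FAST a,a → push -6,-6. Stack: [-6, -6]
BINARY_OP & → -6 & -6 = -6. Stack: [-6]
LOAD_FAST a → push -6. Stack: [-6, -6]
LOAD_CONST → push 9. Stack: [-6, -6, 9]
BINARY_OP % → -6 % 9 = 3. Stack: [-6, 3]
BINARY_OP * → -6 * 3 = -18. Stack: [-18]
STORE_FAST z → z=-18. Stack: []
LOAD_FAST_LOAD_FAST z,z → push -18,-18. Stack: [-18, -18]
BINARY_OP * → -18 * -18 = 324. Stack: [324]
STORE_FAST z → z=324. Stack: []
LOAD_FAST_LOAD_FAST z,a → push 324,-6. Stack: [324, -6]
BINARY_OP & → 324 & -6 = 320. Stack: [320]
LOAD_CONST → push 2. Stack: [320, 2]
BINARY_OP << → 320 << 2 = 1280. Stack: [1280]
STORE_FAST s → s=1280. Stack: []
LOAD_FAST_LOAD_FAST z,z → push 324,324. Stack: [324, 324]
BINARY_OP // → 324 // 324 = 1. Stack: [1]
LOAD_FAST s → push 1280. Stack: [1, 1280]
BINARY_OP - → 1 - 1280 = -1279. Stack: [-1279]
STORE_FAST p → p=-1279. Stack: []
LOAD_FAST_LOAD_FAST p,s → push -1279,1280. Stack: [-1279, 1280]
BINARY_OP - → -1279 - 1280 = -2559. Stack: [-2559]
STORE_FAST s → s=-2559. Stack: []
LOAD_FAST_LOAD_FAST s,s → push -2559,-2559. Stack: [-2559, -2559]
BINARY_OP | → -2559 | -2559 = -2559. Stack: [-2559]
STORE_FAST z → z=-2559. Stack: []
LOAD_CONST → push 5. Stack: [5]
LOAD_FAST p → push -1279. Stack: [5, -1279]
BINARY_OP - → 5 - -1279 = 1284. Stack: [1284]
STORE_FAST z → z=1284. Stack: []
LOAD_FAST p → push -1279. Stack: [-1279]
LOAD_CONST → push 1. Stack: [-1279, 1]
BINARY_OP * → -1279 * 1 = -1279. Stack: [-1279]
RETURN_VALUE → return -1279.

-1279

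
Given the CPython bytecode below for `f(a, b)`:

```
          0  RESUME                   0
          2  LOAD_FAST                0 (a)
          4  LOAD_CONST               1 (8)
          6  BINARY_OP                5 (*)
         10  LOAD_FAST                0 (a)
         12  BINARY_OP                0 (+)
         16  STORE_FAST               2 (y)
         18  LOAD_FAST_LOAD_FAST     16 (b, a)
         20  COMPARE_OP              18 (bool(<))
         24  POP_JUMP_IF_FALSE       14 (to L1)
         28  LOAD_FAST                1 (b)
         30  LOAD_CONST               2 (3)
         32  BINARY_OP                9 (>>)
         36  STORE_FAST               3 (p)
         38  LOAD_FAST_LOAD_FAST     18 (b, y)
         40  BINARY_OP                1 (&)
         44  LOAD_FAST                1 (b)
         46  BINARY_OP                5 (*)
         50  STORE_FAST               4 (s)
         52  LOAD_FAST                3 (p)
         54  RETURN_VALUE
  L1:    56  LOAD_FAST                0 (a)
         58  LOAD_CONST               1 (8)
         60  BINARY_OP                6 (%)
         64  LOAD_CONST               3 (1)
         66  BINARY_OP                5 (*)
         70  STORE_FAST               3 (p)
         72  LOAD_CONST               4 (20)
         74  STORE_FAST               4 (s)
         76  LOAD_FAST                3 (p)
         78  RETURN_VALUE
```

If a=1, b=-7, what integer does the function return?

-1

LOAD_FAST a → push 1. Stack: [1]
LOAD_CONST → push 8. Stack: [1, 8]
BINARY_OP * → 1 * 8 = 8. Stack: [8]
LOAD_FAST a → push 1. Stack: [8, 1]
BINARY_OP + → 8 + 1 = 9. Stack: [9]
STORE_FAST y → y=9. Stack: []
LOAD_FAST_LOAD_FAST b,a → push -7,1. Stack: [-7, 1]
COMPARE_OP bool(<) → -7 vs 1 = True. Stack: [True]
POP_JUMP_IF_FALSE → pop True; no jump. Stack: []
LOAD_FAST b → push -7. Stack: [-7]
LOAD_CONST → push 3. Stack: [-7, 3]
BINARY_OP >> → -7 >> 3 = -1. Stack: [-1]
STORE_FAST p → p=-1. Stack: []
LOAD_FAST_LOAD_FAST b,y → push -7,9. Stack: [-7, 9]
BINARY_OP & → -7 & 9 = 9. Stack: [9]
LOAD_FAST b → push -7. Stack: [9, -7]
BINARY_OP * → 9 * -7 = -63. Stack: [-63]
STORE_FAST s → s=-63. Stack: []
LOAD_FAST p → push -1. Stack: [-1]
RETURN_VALUE → return -1.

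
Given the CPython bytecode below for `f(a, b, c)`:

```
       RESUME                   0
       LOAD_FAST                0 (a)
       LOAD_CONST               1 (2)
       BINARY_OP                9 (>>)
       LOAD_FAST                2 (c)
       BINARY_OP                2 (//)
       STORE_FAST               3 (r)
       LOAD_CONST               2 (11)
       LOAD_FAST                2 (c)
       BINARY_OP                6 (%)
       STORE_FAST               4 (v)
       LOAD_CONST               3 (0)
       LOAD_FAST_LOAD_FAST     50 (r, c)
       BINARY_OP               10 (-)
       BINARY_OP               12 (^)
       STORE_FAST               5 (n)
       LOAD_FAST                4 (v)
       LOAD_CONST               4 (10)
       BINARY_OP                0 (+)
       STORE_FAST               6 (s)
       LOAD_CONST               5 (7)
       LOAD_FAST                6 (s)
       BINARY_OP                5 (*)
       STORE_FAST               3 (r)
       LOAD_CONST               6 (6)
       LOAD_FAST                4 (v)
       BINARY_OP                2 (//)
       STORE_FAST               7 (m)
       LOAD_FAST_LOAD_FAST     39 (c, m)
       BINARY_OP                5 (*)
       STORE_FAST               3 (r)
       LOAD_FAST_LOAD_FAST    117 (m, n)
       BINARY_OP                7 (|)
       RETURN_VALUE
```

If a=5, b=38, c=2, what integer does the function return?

-2

LOAD_FAST a → push 5. Stack: [5]
LOAD_CONST → push 2. Stack: [5, 2]
BINARY_OP >> → 5 >> 2 = 1. Stack: [1]
LOAD_FAST c → push 2. Stack: [1, 2]
BINARY_OP // → 1 // 2 = 0. Stack: [0]
STORE_FAST r → r=0. Stack: []
LOAD_CONST → push 11. Stack: [11]
LOAD_FAST c → push 2. Stack: [11, 2]
BINARY_OP % → 11 % 2 = 1. Stack: [1]
STORE_FAST v → v=1. Stack: []
LOAD_CONST → push 0. Stack: [0]
LOAD_FAST_LOAD_FAST r,c → push 0,2. Stack: [0, 0, 2]
BINARY_OP - → 0 - 2 = -2. Stack: [0, -2]
BINARY_OP ^ → 0 ^ -2 = -2. Stack: [-2]
STORE_FAST n → n=-2. Stack: []
LOAD_FAST v → push 1. Stack: [1]
LOAD_CONST → push 10. Stack: [1, 10]
BINARY_OP + → 1 + 10 = 11. Stack: [11]
STORE_FAST s → s=11. Stack: []
LOAD_CONST → push 7. Stack: [7]
LOAD_FAST s → push 11. Stack: [7, 11]
BINARY_OP * → 7 * 11 = 77. Stack: [77]
STORE_FAST r → r=77. Stack: []
LOAD_CONST → push 6. Stack: [6]
LOAD_FAST v → push 1. Stack: [6, 1]
BINARY_OP // → 6 // 1 = 6. Stack: [6]
STORE_FAST m → m=6. Stack: []
LOAD_FAST_LOAD_FAST c,m → push 2,6. Stack: [2, 6]
BINARY_OP * → 2 * 6 = 12. Stack: [12]
STORE_FAST r → r=12. Stack: []
LOAD_FAST_LOAD_FAST m,n → push 6,-2. Stack: [6, -2]
BINARY_OP | → 6 | -2 = -2. Stack: [-2]
RETURN_VALUE → return -2.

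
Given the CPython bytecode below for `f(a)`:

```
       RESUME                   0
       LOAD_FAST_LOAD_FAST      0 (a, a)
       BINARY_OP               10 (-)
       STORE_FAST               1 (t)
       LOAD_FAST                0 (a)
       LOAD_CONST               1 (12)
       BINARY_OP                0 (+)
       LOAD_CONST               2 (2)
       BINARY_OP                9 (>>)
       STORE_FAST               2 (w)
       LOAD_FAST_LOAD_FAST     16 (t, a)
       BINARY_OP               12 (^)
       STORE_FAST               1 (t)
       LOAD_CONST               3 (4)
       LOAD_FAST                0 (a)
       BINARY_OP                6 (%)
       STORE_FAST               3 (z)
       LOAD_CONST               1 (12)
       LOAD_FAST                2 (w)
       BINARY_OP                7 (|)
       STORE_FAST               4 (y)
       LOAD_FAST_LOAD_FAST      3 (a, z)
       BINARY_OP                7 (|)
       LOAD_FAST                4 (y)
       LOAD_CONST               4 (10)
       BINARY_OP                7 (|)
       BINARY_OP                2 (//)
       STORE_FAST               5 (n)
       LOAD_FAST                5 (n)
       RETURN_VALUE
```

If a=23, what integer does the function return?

1

LOAD_FAST_LOAD_FAST a,a → push 23,23. Stack: [23, 23]
BINARY_OP - → 23 - 23 = 0. Stack: [0]
STORE_FAST t → t=0. Stack: []
LOAD_FAST a → push 23. Stack: [23]
LOAD_CONST → push 12. Stack: [23, 12]
BINARY_OP + → 23 + 12 = 35. Stack: [35]
LOAD_CONST → push 2. Stack: [35, 2]
BINARY_OP >> → 35 >> 2 = 8. Stack: [8]
STORE_FAST w → w=8. Stack: []
LOAD_FAST_LOAD_FAST t,a → push 0,23. Stack: [0, 23]
BINARY_OP ^ → 0 ^ 23 = 23. Stack: [23]
STORE_FAST t → t=23. Stack: []
LOAD_CONST → push 4. Stack: [4]
LOAD_FAST a → push 23. Stack: [4, 23]
BINARY_OP % → 4 % 23 = 4. Stack: [4]
STORE_FAST z → z=4. Stack: []
LOAD_CONST → push 12. Stack: [12]
LOAD_FAST w → push 8. Stack: [12, 8]
BINARY_OP | → 12 | 8 = 12. Stack: [12]
STORE_FAST y → y=12. Stack: []
LOAD_FAST_LOAD_FAST a,z → push 23,4. Stack: [23, 4]
BINARY_OP | → 23 | 4 = 23. Stack: [23]
LOAD_FAST y → push 12. Stack: [23, 12]
LOAD_CONST → push 10. Stack: [23, 12, 10]
BINARY_OP | → 12 | 10 = 14. Stack: [23, 14]
BINARY_OP // → 23 // 14 = 1. Stack: [1]
STORE_FAST n → n=1. Stack: []
LOAD_FAST n → push 1. Stack: [1]
RETURN_VALUE → return 1.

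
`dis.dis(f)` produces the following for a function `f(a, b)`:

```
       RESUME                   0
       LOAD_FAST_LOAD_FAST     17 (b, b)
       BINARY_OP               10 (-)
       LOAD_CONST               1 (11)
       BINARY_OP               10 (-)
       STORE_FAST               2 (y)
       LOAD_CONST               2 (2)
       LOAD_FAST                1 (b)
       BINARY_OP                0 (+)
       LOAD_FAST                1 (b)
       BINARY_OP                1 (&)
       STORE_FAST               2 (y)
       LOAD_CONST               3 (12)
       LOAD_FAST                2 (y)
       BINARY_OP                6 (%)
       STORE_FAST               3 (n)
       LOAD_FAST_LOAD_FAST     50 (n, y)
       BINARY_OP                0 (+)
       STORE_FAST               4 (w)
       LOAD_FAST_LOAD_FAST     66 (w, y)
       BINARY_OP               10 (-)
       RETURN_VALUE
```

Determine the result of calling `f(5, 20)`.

LOAD_FAST_LOAD_FAST b,b → push 20,20. Stack: [20, 20]
BINARY_OP - → 20 - 20 = 0. Stack: [0]
LOAD_CONST → push 11. Stack: [0, 11]
BINARY_OP - → 0 - 11 = -11. Stack: [-11]
STORE_FAST y → y=-11. Stack: []
LOAD_CONST → push 2. Stack: [2]
LOAD_FAST b → push 20. Stack: [2, 20]
BINARY_OP + → 2 + 20 = 22. Stack: [22]
LOAD_FAST b → push 20. Stack: [22, 20]
BINARY_OP & → 22 & 20 = 20. Stack: [20]
STORE_FAST y → y=20. Stack: []
LOAD_CONST → push 12. Stack: [12]
LOAD_FAST y → push 20. Stack: [12, 20]
BINARY_OP % → 12 % 20 = 12. Stack: [12]
STORE_FAST n → n=12. Stack: []
LOAD_FAST_LOAD_FAST n,y → push 12,20. Stack: [12, 20]
BINARY_OP + → 12 + 20 = 32. Stack: [32]
STORE_FAST w → w=32. Stack: []
LOAD_FAST_LOAD_FAST w,y → push 32,20. Stack: [32, 20]
BINARY_OP - → 32 - 20 = 12. Stack: [12]
RETURN_VALUE → return 12.

12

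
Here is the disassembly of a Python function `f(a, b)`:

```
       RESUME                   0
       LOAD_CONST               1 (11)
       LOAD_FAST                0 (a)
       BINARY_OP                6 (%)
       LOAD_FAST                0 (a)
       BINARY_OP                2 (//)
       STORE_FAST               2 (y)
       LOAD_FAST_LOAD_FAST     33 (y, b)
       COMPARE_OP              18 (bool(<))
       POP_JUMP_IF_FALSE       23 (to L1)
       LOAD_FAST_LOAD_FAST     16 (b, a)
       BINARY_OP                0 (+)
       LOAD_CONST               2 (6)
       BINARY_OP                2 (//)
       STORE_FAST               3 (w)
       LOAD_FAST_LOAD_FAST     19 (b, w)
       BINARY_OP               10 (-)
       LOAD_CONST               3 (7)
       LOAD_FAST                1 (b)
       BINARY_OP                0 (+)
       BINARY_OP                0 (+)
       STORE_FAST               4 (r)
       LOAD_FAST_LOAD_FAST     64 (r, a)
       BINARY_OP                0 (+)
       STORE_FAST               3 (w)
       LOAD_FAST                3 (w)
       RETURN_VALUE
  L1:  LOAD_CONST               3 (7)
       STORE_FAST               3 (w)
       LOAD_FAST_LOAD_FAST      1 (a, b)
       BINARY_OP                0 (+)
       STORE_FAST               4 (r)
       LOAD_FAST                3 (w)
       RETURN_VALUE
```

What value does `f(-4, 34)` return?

66

LOAD_CONST → push 11. Stack: [11]
LOAD_FAST a → push -4. Stack: [11, -4]
BINARY_OP % → 11 % -4 = -1. Stack: [-1]
LOAD_FAST a → push -4. Stack: [-1, -4]
BINARY_OP // → -1 // -4 = 0. Stack: [0]
STORE_FAST y → y=0. Stack: []
LOAD_FAST_LOAD_FAST y,b → push 0,34. Stack: [0, 34]
COMPARE_OP bool(<) → 0 vs 34 = True. Stack: [True]
POP_JUMP_IF_FALSE → pop True; no jump. Stack: []
LOAD_FAST_LOAD_FAST b,a → push 34,-4. Stack: [34, -4]
BINARY_OP + → 34 + -4 = 30. Stack: [30]
LOAD_CONST → push 6. Stack: [30, 6]
BINARY_OP // → 30 // 6 = 5. Stack: [5]
STORE_FAST w → w=5. Stack: []
LOAD_FAST_LOAD_FAST b,w → push 34,5. Stack: [34, 5]
BINARY_OP - → 34 - 5 = 29. Stack: [29]
LOAD_CONST → push 7. Stack: [29, 7]
LOAD_FAST b → push 34. Stack: [29, 7, 34]
BINARY_OP + → 7 + 34 = 41. Stack: [29, 41]
BINARY_OP + → 29 + 41 = 70. Stack: [70]
STORE_FAST r → r=70. Stack: []
LOAD_FAST_LOAD_FAST r,a → push 70,-4. Stack: [70, -4]
BINARY_OP + → 70 + -4 = 66. Stack: [66]
STORE_FAST w → w=66. Stack: []
LOAD_FAST w → push 66. Stack: [66]
RETURN_VALUE → return 66.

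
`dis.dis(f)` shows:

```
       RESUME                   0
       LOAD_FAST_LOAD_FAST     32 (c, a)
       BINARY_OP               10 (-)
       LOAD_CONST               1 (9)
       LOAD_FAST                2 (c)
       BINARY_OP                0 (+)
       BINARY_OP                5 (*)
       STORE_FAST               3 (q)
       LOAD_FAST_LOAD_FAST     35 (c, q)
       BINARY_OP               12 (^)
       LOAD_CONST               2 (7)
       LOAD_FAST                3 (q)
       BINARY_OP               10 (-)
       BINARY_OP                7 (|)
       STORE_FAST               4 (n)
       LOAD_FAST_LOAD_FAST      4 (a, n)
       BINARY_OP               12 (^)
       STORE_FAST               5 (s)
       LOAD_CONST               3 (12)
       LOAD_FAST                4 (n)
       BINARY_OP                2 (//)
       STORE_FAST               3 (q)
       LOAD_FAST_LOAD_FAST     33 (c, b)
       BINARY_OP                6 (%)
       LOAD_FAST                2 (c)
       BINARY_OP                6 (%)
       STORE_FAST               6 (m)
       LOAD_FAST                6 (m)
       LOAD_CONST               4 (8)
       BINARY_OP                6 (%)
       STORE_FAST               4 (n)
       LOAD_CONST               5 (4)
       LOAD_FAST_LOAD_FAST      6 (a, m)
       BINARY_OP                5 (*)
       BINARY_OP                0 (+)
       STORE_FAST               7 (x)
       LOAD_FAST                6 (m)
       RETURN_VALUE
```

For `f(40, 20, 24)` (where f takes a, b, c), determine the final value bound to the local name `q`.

LOAD_FAST_LOAD_FAST c,a → push 24,40. Stack: [24, 40]
BINARY_OP - → 24 - 40 = -16. Stack: [-16]
LOAD_CONST → push 9. Stack: [-16, 9]
LOAD_FAST c → push 24. Stack: [-16, 9, 24]
BINARY_OP + → 9 + 24 = 33. Stack: [-16, 33]
BINARY_OP * → -16 * 33 = -528. Stack: [-528]
STORE_FAST q → q=-528. Stack: []
LOAD_FAST_LOAD_FAST c,q → push 24,-528. Stack: [24, -528]
BINARY_OP ^ → 24 ^ -528 = -536. Stack: [-536]
LOAD_CONST → push 7. Stack: [-536, 7]
LOAD_FAST q → push -528. Stack: [-536, 7, -528]
BINARY_OP - → 7 - -528 = 535. Stack: [-536, 535]
BINARY_OP | → -536 | 535 = -1. Stack: [-1]
STORE_FAST n → n=-1. Stack: []
LOAD_FAST_LOAD_FAST a,n → push 40,-1. Stack: [40, -1]
BINARY_OP ^ → 40 ^ -1 = -41. Stack: [-41]
STORE_FAST s → s=-41. Stack: []
LOAD_CONST → push 12. Stack: [12]
LOAD_FAST n → push -1. Stack: [12, -1]
BINARY_OP // → 12 // -1 = -12. Stack: [-12]
STORE_FAST q → q=-12. Stack: []
LOAD_FAST_LOAD_FAST c,b → push 24,20. Stack: [24, 20]
BINARY_OP % → 24 % 20 = 4. Stack: [4]
LOAD_FAST c → push 24. Stack: [4, 24]
BINARY_OP % → 4 % 24 = 4. Stack: [4]
STORE_FAST m → m=4. Stack: []
LOAD_FAST m → push 4. Stack: [4]
LOAD_CONST → push 8. Stack: [4, 8]
BINARY_OP % → 4 % 8 = 4. Stack: [4]
STORE_FAST n → n=4. Stack: []
LOAD_CONST → push 4. Stack: [4]
LOAD_FAST_LOAD_FAST a,m → push 40,4. Stack: [4, 40, 4]
BINARY_OP * → 40 * 4 = 160. Stack: [4, 160]
BINARY_OP + → 4 + 160 = 164. Stack: [164]
STORE_FAST x → x=164. Stack: []
LOAD_FAST m → push 4. Stack: [4]
RETURN_VALUE → return 4.

-12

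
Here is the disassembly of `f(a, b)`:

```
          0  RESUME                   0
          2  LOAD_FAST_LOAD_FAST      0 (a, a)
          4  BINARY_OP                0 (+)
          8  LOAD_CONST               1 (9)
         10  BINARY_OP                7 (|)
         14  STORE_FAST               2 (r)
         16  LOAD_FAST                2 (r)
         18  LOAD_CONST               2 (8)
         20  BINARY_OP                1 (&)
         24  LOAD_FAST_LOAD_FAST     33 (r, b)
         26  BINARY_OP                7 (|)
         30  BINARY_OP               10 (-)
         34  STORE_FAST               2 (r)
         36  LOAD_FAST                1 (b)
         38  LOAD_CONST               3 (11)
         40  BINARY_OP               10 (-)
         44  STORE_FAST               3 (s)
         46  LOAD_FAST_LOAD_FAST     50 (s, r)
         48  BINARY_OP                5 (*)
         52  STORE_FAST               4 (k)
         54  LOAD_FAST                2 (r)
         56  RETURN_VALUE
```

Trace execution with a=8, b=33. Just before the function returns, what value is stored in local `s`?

LOAD_FAST_LOAD_FAST a,a → push 8,8. Stack: [8, 8]
BINARY_OP + → 8 + 8 = 16. Stack: [16]
LOAD_CONST → push 9. Stack: [16, 9]
BINARY_OP | → 16 | 9 = 25. Stack: [25]
STORE_FAST r → r=25. Stack: []
LOAD_FAST r → push 25. Stack: [25]
LOAD_CONST → push 8. Stack: [25, 8]
BINARY_OP & → 25 & 8 = 8. Stack: [8]
LOAD_FAST_LOAD_FAST r,b → push 25,33. Stack: [8, 25, 33]
BINARY_OP | → 25 | 33 = 57. Stack: [8, 57]
BINARY_OP - → 8 - 57 = -49. Stack: [-49]
STORE_FAST r → r=-49. Stack: []
LOAD_FAST b → push 33. Stack: [33]
LOAD_CONST → push 11. Stack: [33, 11]
BINARY_OP - → 33 - 11 = 22. Stack: [22]
STORE_FAST s → s=22. Stack: []
LOAD_FAST_LOAD_FAST s,r → push 22,-49. Stack: [22, -49]
BINARY_OP * → 22 * -49 = -1078. Stack: [-1078]
STORE_FAST k → k=-1078. Stack: []
LOAD_FAST r → push -49. Stack: [-49]
RETURN_VALUE → return -49.

22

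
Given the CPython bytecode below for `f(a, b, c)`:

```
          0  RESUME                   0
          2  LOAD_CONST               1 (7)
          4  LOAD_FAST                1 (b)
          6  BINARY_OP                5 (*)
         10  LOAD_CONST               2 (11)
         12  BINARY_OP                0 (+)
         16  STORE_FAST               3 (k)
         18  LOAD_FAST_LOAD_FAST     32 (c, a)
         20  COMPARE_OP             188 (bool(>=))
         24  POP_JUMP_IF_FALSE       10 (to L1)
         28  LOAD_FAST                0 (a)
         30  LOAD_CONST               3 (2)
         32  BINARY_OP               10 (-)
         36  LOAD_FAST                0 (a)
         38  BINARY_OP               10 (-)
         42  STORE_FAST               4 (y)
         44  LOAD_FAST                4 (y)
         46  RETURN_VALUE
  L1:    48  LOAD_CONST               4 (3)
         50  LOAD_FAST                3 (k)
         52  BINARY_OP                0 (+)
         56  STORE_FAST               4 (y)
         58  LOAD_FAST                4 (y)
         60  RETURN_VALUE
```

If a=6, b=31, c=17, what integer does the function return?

-2

LOAD_CONST → push 7. Stack: [7]
LOAD_FAST b → push 31. Stack: [7, 31]
BINARY_OP * → 7 * 31 = 217. Stack: [217]
LOAD_CONST → push 11. Stack: [217, 11]
BINARY_OP + → 217 + 11 = 228. Stack: [228]
STORE_FAST k → k=228. Stack: []
LOAD_FAST_LOAD_FAST c,a → push 17,6. Stack: [17, 6]
COMPARE_OP bool(>=) → 17 vs 6 = True. Stack: [True]
POP_JUMP_IF_FALSE → pop True; no jump. Stack: []
LOAD_FAST a → push 6. Stack: [6]
LOAD_CONST → push 2. Stack: [6, 2]
BINARY_OP - → 6 - 2 = 4. Stack: [4]
LOAD_FAST a → push 6. Stack: [4, 6]
BINARY_OP - → 4 - 6 = -2. Stack: [-2]
STORE_FAST y → y=-2. Stack: []
LOAD_FAST y → push -2. Stack: [-2]
RETURN_VALUE → return -2.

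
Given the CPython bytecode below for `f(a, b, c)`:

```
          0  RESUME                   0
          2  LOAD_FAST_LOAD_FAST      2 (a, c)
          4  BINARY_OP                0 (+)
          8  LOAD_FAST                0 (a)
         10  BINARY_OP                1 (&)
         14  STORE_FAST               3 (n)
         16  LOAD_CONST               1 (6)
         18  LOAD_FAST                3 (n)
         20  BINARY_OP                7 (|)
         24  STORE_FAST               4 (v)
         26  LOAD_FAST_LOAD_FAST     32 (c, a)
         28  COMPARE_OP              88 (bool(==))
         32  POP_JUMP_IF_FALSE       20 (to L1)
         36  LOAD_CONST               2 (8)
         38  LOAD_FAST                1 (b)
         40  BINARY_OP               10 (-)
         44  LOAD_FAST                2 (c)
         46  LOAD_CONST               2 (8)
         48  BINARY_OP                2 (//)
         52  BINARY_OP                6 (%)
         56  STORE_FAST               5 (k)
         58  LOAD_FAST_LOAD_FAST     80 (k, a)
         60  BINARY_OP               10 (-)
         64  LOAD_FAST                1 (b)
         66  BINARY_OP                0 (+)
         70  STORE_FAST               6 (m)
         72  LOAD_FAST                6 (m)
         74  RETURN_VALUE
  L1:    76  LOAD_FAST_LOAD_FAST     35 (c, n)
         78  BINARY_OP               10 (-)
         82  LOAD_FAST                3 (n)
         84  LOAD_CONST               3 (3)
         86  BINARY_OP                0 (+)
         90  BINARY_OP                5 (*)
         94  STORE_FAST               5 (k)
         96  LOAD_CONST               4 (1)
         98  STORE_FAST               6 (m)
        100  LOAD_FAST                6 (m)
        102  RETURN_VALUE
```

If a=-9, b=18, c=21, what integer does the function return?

1

LOAD_FAST_LOAD_FAST a,c → push -9,21. Stack: [-9, 21]
BINARY_OP + → -9 + 21 = 12. Stack: [12]
LOAD_FAST a → push -9. Stack: [12, -9]
BINARY_OP & → 12 & -9 = 4. Stack: [4]
STORE_FAST n → n=4. Stack: []
LOAD_CONST → push 6. Stack: [6]
LOAD_FAST n → push 4. Stack: [6, 4]
BINARY_OP | → 6 | 4 = 6. Stack: [6]
STORE_FAST v → v=6. Stack: []
LOAD_FAST_LOAD_FAST c,a → push 21,-9. Stack: [21, -9]
COMPARE_OP bool(==) → 21 vs -9 = False. Stack: [False]
POP_JUMP_IF_FALSE → pop False; jump. Stack: []
LOAD_FAST_LOAD_FAST c,n → push 21,4. Stack: [21, 4]
BINARY_OP - → 21 - 4 = 17. Stack: [17]
LOAD_FAST n → push 4. Stack: [17, 4]
LOAD_CONST → push 3. Stack: [17, 4, 3]
BINARY_OP + → 4 + 3 = 7. Stack: [17, 7]
BINARY_OP * → 17 * 7 = 119. Stack: [119]
STORE_FAST k → k=119. Stack: []
LOAD_CONST → push 1. Stack: [1]
STORE_FAST m → m=1. Stack: []
LOAD_FAST m → push 1. Stack: [1]
RETURN_VALUE → return 1.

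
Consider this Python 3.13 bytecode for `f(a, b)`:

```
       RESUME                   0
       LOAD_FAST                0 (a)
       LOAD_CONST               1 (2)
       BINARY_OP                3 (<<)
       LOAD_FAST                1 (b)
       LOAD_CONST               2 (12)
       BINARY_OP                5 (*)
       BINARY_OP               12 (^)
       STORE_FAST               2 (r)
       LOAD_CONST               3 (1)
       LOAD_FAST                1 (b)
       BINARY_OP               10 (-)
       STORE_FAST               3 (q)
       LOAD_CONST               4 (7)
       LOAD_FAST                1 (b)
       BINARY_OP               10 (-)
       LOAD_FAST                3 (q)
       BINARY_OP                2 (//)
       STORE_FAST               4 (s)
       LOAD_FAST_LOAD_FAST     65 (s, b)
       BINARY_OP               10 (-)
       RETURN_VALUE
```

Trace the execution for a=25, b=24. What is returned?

-24

LOAD_FAST a → push 25. Stack: [25]
LOAD_CONST → push 2. Stack: [25, 2]
BINARY_OP << → 25 << 2 = 100. Stack: [100]
LOAD_FAST b → push 24. Stack: [100, 24]
LOAD_CONST → push 12. Stack: [100, 24, 12]
BINARY_OP * → 24 * 12 = 288. Stack: [100, 288]
BINARY_OP ^ → 100 ^ 288 = 324. Stack: [324]
STORE_FAST r → r=324. Stack: []
LOAD_CONST → push 1. Stack: [1]
LOAD_FAST b → push 24. Stack: [1, 24]
BINARY_OP - → 1 - 24 = -23. Stack: [-23]
STORE_FAST q → q=-23. Stack: []
LOAD_CONST → push 7. Stack: [7]
LOAD_FAST b → push 24. Stack: [7, 24]
BINARY_OP - → 7 - 24 = -17. Stack: [-17]
LOAD_FAST q → push -23. Stack: [-17, -23]
BINARY_OP // → -17 // -23 = 0. Stack: [0]
STORE_FAST s → s=0. Stack: []
LOAD_FAST_LOAD_FAST s,b → push 0,24. Stack: [0, 24]
BINARY_OP - → 0 - 24 = -24. Stack: [-24]
RETURN_VALUE → return -24.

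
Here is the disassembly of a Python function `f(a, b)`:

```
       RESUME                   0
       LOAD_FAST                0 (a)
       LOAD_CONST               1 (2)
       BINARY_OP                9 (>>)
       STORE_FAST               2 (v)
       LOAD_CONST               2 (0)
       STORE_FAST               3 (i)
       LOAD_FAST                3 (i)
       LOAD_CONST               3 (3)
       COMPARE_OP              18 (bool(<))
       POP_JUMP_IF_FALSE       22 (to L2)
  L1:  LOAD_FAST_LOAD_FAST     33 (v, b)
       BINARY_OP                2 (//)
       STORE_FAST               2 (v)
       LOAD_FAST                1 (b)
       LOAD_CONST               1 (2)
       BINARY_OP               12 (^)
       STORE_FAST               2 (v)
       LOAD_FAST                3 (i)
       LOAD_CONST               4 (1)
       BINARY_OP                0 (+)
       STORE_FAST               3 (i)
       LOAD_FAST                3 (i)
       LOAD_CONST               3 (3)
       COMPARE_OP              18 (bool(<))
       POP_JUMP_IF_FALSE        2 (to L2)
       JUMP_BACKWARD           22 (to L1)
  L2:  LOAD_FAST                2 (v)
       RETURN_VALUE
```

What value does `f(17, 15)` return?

LOAD_FAST a → push 17. Stack: [17]
LOAD_CONST → push 2. Stack: [17, 2]
BINARY_OP >> → 17 >> 2 = 4. Stack: [4]
STORE_FAST v → v=4. Stack: []
LOAD_CONST → push 0. Stack: [0]
STORE_FAST i → i=0. Stack: []
LOAD_FAST i → push 0. Stack: [0]
LOAD_CONST → push 3. Stack: [0, 3]
COMPARE_OP bool(<) → 0 vs 3 = True. Stack: [True]
POP_JUMP_IF_FALSE → pop True; no jump. Stack: []
LOAD_FAST_LOAD_FAST v,b → push 4,15. Stack: [4, 15]
BINARY_OP // → 4 // 15 = 0. Stack: [0]
STORE_FAST v → v=0. Stack: []
LOAD_FAST b → push 15. Stack: [15]
LOAD_CONST → push 2. Stack: [15, 2]
BINARY_OP ^ → 15 ^ 2 = 13. Stack: [13]
STORE_FAST v → v=13. Stack: []
LOAD_FAST i → push 0. Stack: [0]
LOAD_CONST → push 1. Stack: [0, 1]
BINARY_OP + → 0 + 1 = 1. Stack: [1]
STORE_FAST i → i=1. Stack: []
LOAD_FAST i → push 1. Stack: [1]
LOAD_CONST → push 3. Stack: [1, 3]
COMPARE_OP bool(<) → 1 vs 3 = True. Stack: [True]
POP_JUMP_IF_FALSE → pop True; no jump. Stack: []
LOAD_FAST_LOAD_FAST v,b → push 13,15. Stack: [13, 15]
BINARY_OP // → 13 // 15 = 0. Stack: [0]
STORE_FAST v → v=0. Stack: []
LOAD_FAST b → push 15. Stack: [15]
LOAD_CONST → push 2. Stack: [15, 2]
BINARY_OP ^ → 15 ^ 2 = 13. Stack: [13]
STORE_FAST v → v=13. Stack: []
LOAD_FAST i → push 1. Stack: [1]
LOAD_CONST → push 1. Stack: [1, 1]
BINARY_OP + → 1 + 1 = 2. Stack: [2]
STORE_FAST i → i=2. Stack: []
LOAD_FAST i → push 2. Stack: [2]
LOAD_CONST → push 3. Stack: [2, 3]
COMPARE_OP bool(<) → 2 vs 3 = True. Stack: [True]
POP_JUMP_IF_FALSE → pop True; no jump. Stack: []
LOAD_FAST_LOAD_FAST v,b → push 13,15. Stack: [13, 15]
BINARY_OP // → 13 // 15 = 0. Stack: [0]
STORE_FAST v → v=0. Stack: []
LOAD_FAST b → push 15. Stack: [15]
LOAD_CONST → push 2. Stack: [15, 2]
BINARY_OP ^ → 15 ^ 2 = 13. Stack: [13]
STORE_FAST v → v=13. Stack: []
LOAD_FAST i → push 2. Stack: [2]
LOAD_CONST → push 1. Stack: [2, 1]
BINARY_OP + → 2 + 1 = 3. Stack: [3]
STORE_FAST i → i=3. Stack: []
LOAD_FAST i → push 3. Stack: [3]
LOAD_CONST → push 3. Stack: [3, 3]
COMPARE_OP bool(<) → 3 vs 3 = False. Stack: [False]
POP_JUMP_IF_FALSE → pop False; jump. Stack: []
LOAD_FAST v → push 13. Stack: [13]
RETURN_VALUE → return 13.

13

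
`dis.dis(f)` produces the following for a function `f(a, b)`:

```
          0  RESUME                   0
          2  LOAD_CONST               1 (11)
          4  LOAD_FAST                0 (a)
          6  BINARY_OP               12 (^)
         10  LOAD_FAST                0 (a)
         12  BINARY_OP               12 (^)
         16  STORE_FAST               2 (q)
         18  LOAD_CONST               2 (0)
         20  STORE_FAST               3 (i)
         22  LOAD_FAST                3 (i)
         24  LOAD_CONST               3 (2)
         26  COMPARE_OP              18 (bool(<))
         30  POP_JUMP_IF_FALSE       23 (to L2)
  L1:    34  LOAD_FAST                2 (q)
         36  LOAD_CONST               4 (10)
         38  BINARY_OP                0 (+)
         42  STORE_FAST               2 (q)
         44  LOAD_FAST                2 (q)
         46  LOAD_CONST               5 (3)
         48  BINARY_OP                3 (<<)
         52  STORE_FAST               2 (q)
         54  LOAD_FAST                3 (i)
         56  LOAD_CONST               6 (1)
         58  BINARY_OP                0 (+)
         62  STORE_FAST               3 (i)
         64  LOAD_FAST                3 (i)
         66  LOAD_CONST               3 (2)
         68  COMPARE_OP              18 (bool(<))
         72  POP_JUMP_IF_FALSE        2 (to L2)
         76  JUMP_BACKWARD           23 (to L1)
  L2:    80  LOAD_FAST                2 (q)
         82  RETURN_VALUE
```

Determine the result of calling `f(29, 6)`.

LOAD_CONST → push 11. Stack: [11]
LOAD_FAST a → push 29. Stack: [11, 29]
BINARY_OP ^ → 11 ^ 29 = 22. Stack: [22]
LOAD_FAST a → push 29. Stack: [22, 29]
BINARY_OP ^ → 22 ^ 29 = 11. Stack: [11]
STORE_FAST q → q=11. Stack: []
LOAD_CONST → push 0. Stack: [0]
STORE_FAST i → i=0. Stack: []
LOAD_FAST i → push 0. Stack: [0]
LOAD_CONST → push 2. Stack: [0, 2]
COMPARE_OP bool(<) → 0 vs 2 = True. Stack: [True]
POP_JUMP_IF_FALSE → pop True; no jump. Stack: []
LOAD_FAST q → push 11. Stack: [11]
LOAD_CONST → push 10. Stack: [11, 10]
BINARY_OP + → 11 + 10 = 21. Stack: [21]
STORE_FAST q → q=21. Stack: []
LOAD_FAST q → push 21. Stack: [21]
LOAD_CONST → push 3. Stack: [21, 3]
BINARY_OP << → 21 << 3 = 168. Stack: [168]
STORE_FAST q → q=168. Stack: []
LOAD_FAST i → push 0. Stack: [0]
LOAD_CONST → push 1. Stack: [0, 1]
BINARY_OP + → 0 + 1 = 1. Stack: [1]
STORE_FAST i → i=1. Stack: []
LOAD_FAST i → push 1. Stack: [1]
LOAD_CONST → push 2. Stack: [1, 2]
COMPARE_OP bool(<) → 1 vs 2 = True. Stack: [True]
POP_JUMP_IF_FALSE → pop True; no jump. Stack: []
LOAD_FAST q → push 168. Stack: [168]
LOAD_CONST → push 10. Stack: [168, 10]
BINARY_OP + → 168 + 10 = 178. Stack: [178]
STORE_FAST q → q=178. Stack: []
LOAD_FAST q → push 178. Stack: [178]
LOAD_CONST → push 3. Stack: [178, 3]
BINARY_OP << → 178 << 3 = 1424. Stack: [1424]
STORE_FAST q → q=1424. Stack: []
LOAD_FAST i → push 1. Stack: [1]
LOAD_CONST → push 1. Stack: [1, 1]
BINARY_OP + → 1 + 1 = 2. Stack: [2]
STORE_FAST i → i=2. Stack: []
LOAD_FAST i → push 2. Stack: [2]
LOAD_CONST → push 2. Stack: [2, 2]
COMPARE_OP bool(<) → 2 vs 2 = False. Stack: [False]
POP_JUMP_IF_FALSE → pop False; jump. Stack: []
LOAD_FAST q → push 1424. Stack: [1424]
RETURN_VALUE → return 1424.

1424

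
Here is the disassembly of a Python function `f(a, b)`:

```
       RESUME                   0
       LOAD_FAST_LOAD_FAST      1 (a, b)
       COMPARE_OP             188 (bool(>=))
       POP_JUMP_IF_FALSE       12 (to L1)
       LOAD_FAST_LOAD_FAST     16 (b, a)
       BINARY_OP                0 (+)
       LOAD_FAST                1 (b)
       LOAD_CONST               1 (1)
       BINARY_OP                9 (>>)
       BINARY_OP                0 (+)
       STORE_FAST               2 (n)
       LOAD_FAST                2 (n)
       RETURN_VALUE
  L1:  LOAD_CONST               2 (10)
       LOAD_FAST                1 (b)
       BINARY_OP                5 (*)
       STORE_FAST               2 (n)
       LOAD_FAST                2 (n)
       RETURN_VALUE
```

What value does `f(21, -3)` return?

16

LOAD_FAST_LOAD_FAST a,b → push 21,-3. Stack: [21, -3]
COMPARE_OP bool(>=) → 21 vs -3 = True. Stack: [True]
POP_JUMP_IF_FALSE → pop True; no jump. Stack: []
LOAD_FAST_LOAD_FAST b,a → push -3,21. Stack: [-3, 21]
BINARY_OP + → -3 + 21 = 18. Stack: [18]
LOAD_FAST b → push -3. Stack: [18, -3]
LOAD_CONST → push 1. Stack: [18, -3, 1]
BINARY_OP >> → -3 >> 1 = -2. Stack: [18, -2]
BINARY_OP + → 18 + -2 = 16. Stack: [16]
STORE_FAST n → n=16. Stack: []
LOAD_FAST n → push 16. Stack: [16]
RETURN_VALUE → return 16.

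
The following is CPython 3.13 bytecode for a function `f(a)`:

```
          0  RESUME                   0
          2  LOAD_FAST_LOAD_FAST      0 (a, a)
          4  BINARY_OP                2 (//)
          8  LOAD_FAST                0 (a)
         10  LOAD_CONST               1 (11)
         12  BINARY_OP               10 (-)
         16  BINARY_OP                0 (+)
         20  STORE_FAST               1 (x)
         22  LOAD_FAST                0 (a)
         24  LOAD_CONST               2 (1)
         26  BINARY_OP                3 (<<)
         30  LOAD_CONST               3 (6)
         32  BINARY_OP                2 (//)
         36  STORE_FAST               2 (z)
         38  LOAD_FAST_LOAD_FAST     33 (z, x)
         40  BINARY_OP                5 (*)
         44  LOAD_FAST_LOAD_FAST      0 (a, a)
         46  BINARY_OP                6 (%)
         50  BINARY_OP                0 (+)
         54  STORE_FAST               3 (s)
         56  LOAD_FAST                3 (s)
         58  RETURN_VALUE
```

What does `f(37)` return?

324

LOAD_FAST_LOAD_FAST a,a → push 37,37. Stack: [37, 37]
BINARY_OP // → 37 // 37 = 1. Stack: [1]
LOAD_FAST a → push 37. Stack: [1, 37]
LOAD_CONST → push 11. Stack: [1, 37, 11]
BINARY_OP - → 37 - 11 = 26. Stack: [1, 26]
BINARY_OP + → 1 + 26 = 27. Stack: [27]
STORE_FAST x → x=27. Stack: []
LOAD_FAST a → push 37. Stack: [37]
LOAD_CONST → push 1. Stack: [37, 1]
BINARY_OP << → 37 << 1 = 74. Stack: [74]
LOAD_CONST → push 6. Stack: [74, 6]
BINARY_OP // → 74 // 6 = 12. Stack: [12]
STORE_FAST z → z=12. Stack: []
LOAD_FAST_LOAD_FAST z,x → push 12,27. Stack: [12, 27]
BINARY_OP * → 12 * 27 = 324. Stack: [324]
LOAD_FAST_LOAD_FAST a,a → push 37,37. Stack: [324, 37, 37]
BINARY_OP % → 37 % 37 = 0. Stack: [324, 0]
BINARY_OP + → 324 + 0 = 324. Stack: [324]
STORE_FAST s → s=324. Stack: []
LOAD_FAST s → push 324. Stack: [324]
RETURN_VALUE → return 324.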